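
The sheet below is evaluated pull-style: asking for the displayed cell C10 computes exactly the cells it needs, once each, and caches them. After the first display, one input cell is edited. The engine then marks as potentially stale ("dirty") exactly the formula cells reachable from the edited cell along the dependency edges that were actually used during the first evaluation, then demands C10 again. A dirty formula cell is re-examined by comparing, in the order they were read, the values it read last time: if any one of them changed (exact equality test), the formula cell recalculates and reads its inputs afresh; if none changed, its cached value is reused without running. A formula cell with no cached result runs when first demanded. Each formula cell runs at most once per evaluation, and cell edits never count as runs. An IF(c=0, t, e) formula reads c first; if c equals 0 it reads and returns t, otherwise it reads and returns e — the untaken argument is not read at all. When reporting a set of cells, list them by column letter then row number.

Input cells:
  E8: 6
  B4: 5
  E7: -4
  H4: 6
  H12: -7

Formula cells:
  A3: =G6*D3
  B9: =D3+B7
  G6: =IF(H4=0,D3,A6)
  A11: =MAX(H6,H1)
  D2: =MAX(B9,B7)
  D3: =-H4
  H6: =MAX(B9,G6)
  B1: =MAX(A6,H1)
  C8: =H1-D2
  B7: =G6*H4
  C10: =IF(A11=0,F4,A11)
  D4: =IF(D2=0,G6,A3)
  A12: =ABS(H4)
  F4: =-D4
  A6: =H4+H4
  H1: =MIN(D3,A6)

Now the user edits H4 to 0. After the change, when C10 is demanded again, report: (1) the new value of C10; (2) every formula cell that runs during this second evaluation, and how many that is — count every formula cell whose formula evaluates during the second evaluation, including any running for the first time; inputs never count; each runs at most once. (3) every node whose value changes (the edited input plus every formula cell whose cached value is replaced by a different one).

Demanding C10 again yields 0.
12 formula cells run: A6, A11, B7, B9, C10, D2, D3, D4, F4, G6, H1, H6.
The nodes whose values change: A6, A11, B7, B9, C10, D3, G6, H1, H4, H6.
Note the branch switch — D2, D4, F4 had no cache and run now for the first time.

First demand of the output computes:
  A6 = 6 + 6 = 12
  D3 = -(6) = -6
  G6 = IF(H4=0: H4=6 -> else branch A6) = 12
  B7 = 12 * 6 = 72
  B9 = -6 + 72 = 66
  H1 = MIN(-6, 12) = -6
  H6 = MAX(66, 12) = 66
  A11 = MAX(66, -6) = 66
  C10 = IF(A11=0: A11=66 -> else branch A11) = 66

After the edit, cleaning proceeds:
  A6: a read changed (H4 6->0; H4 6->0) — executes, giving 0.
  D3: a read changed (H4 6->0) — executes, giving 0.
  G6: a read changed (H4 6->0; A6 12->0) — executes, giving 0.
  B7: a read changed (G6 12->0; H4 6->0) — executes, giving 0.
  B9: a read changed (D3 -6->0; B7 72->0) — executes, giving 0.
  D2: had never run; runs now, result 0.
  D4: had never run; runs now, result 0.
  F4: had never run; runs now, result 0.
  H1: a read changed (D3 -6->0; A6 12->0) — executes, giving 0.
  H6: a read changed (B9 66->0; G6 12->0) — executes, giving 0.
  A11: a read changed (H6 66->0; H1 -6->0) — executes, giving 0.
  C10: a read changed (A11 66->0; A11 66->0) — executes, giving 0.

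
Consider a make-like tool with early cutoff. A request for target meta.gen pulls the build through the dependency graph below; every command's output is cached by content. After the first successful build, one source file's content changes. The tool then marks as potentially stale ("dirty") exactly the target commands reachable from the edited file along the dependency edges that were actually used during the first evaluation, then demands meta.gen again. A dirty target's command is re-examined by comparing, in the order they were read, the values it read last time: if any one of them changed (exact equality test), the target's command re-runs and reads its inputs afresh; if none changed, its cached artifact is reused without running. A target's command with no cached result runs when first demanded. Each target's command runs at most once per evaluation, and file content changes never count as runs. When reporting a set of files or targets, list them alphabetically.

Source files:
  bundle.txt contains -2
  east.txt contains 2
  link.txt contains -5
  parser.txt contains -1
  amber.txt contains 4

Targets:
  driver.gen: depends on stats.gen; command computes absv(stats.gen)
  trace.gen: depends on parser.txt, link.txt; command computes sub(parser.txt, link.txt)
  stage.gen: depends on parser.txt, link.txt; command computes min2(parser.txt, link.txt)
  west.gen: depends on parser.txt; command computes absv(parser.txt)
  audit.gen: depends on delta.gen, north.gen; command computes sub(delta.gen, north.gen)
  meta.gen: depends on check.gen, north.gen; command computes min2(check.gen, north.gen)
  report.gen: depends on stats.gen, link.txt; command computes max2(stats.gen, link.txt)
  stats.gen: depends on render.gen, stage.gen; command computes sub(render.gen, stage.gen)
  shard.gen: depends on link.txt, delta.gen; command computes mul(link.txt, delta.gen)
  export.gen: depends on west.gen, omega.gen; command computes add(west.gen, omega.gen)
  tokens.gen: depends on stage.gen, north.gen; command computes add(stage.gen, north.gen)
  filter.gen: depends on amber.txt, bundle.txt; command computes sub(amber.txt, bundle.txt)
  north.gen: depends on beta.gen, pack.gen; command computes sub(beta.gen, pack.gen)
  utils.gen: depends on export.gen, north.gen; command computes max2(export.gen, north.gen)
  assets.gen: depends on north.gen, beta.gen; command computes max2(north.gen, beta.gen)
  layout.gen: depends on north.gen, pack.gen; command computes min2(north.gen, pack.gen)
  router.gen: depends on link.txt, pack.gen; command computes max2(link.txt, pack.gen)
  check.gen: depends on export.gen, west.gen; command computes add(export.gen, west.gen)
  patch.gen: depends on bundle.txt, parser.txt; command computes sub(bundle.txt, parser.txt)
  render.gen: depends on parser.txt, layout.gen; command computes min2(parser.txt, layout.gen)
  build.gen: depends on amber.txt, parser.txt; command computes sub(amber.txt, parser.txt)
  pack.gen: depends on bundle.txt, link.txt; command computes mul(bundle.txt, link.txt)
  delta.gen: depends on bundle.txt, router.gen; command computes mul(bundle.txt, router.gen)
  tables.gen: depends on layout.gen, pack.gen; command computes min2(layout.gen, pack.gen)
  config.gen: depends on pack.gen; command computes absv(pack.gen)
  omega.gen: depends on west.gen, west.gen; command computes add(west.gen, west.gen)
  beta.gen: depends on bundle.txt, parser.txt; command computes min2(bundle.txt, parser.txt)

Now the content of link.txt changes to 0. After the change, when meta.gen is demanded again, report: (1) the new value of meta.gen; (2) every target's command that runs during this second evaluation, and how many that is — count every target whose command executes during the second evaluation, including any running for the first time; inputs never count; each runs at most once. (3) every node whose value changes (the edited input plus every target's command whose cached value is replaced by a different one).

Demanding meta.gen again yields -2.
3 target commands run: meta.gen, north.gen, pack.gen.
The nodes whose values change: link.txt, meta.gen, north.gen, pack.gen.

First demand of the output computes:
  beta.gen = min2(-2, -1) = -2
  pack.gen = mul(-2, -5) = 10
  north.gen = sub(-2, 10) = -12
  west.gen = absv(-1) = 1
  omega.gen = add(1, 1) = 2
  export.gen = add(1, 2) = 3
  check.gen = add(3, 1) = 4
  meta.gen = min2(4, -12) = -12

After the edit, cleaning proceeds:
  pack.gen: a read changed (link.txt -5->0) — executes, giving 0.
  north.gen: a read changed (pack.gen 10->0) — executes, giving -2.
  meta.gen: a read changed (north.gen -12->-2) — executes, giving -2.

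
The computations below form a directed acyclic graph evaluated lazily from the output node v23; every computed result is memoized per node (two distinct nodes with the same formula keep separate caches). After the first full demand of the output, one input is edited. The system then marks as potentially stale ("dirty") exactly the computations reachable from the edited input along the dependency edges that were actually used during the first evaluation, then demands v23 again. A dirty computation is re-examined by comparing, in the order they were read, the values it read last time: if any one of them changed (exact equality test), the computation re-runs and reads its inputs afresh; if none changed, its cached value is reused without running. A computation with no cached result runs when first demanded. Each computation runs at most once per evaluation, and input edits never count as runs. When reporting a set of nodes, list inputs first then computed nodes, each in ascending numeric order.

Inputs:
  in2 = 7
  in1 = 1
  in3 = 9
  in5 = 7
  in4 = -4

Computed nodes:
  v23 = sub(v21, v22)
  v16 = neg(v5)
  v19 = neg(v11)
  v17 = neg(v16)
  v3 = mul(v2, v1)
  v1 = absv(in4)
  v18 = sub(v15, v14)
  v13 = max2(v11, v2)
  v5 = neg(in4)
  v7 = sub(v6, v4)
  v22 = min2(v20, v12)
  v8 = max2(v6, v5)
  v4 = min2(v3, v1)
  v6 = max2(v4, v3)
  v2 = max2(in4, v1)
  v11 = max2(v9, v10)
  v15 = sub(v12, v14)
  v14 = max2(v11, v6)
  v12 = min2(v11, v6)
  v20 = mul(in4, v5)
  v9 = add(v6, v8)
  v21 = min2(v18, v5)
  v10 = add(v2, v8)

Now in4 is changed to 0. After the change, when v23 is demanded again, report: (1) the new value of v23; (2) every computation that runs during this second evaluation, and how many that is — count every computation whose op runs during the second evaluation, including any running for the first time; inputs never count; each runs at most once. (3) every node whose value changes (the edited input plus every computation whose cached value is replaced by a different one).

First demand of the output computes:
  v1 = absv(-4) = 4
  v2 = max2(-4, 4) = 4
  v3 = mul(4, 4) = 16
  v4 = min2(16, 4) = 4
  v5 = neg(-4) = 4
  v6 = max2(4, 16) = 16
  v8 = max2(16, 4) = 16
  v9 = add(16, 16) = 32
  v10 = add(4, 16) = 20
  v11 = max2(32, 20) = 32
  v12 = min2(32, 16) = 16
  v14 = max2(32, 16) = 32
  v15 = sub(16, 32) = -16
  v18 = sub(-16, 32) = -48
  v20 = mul(-4, 4) = -16
  v21 = min2(-48, 4) = -48
  v22 = min2(-16, 16) = -16
  v23 = sub(-48, -16) = -32

After the edit, cleaning proceeds:
  v1: a read changed (in4 -4->0) — executes, giving 0.
  v2: a read changed (in4 -4->0; v1 4->0) — executes, giving 0.
  v3: a read changed (v2 4->0; v1 4->0) — executes, giving 0.
  v4: a read changed (v3 16->0; v1 4->0) — executes, giving 0.
  v5: a read changed (in4 -4->0) — executes, giving 0.
  v6: a read changed (v4 4->0; v3 16->0) — executes, giving 0.
  v8: a read changed (v6 16->0; v5 4->0) — executes, giving 0.
  v9: a read changed (v6 16->0; v8 16->0) — executes, giving 0.
  v10: a read changed (v2 4->0; v8 16->0) — executes, giving 0.
  v11: a read changed (v9 32->0; v10 20->0) — executes, giving 0.
  v12: a read changed (v11 32->0; v6 16->0) — executes, giving 0.
  v14: a read changed (v11 32->0; v6 16->0) — executes, giving 0.
  v15: a read changed (v12 16->0; v14 32->0) — executes, giving 0.
  v18: a read changed (v15 -16->0; v14 32->0) — executes, giving 0.
  v20: a read changed (in4 -4->0; v5 4->0) — executes, giving 0.
  v21: a read changed (v18 -48->0; v5 4->0) — executes, giving 0.
  v22: a read changed (v20 -16->0; v12 16->0) — executes, giving 0.
  v23: a read changed (v21 -48->0; v22 -16->0) — executes, giving 0.

Demanding v23 again yields 0.
18 computations run: v1, v2, v3, v4, v5, v6, v8, v9, v10, v11, v12, v14, v15, v18, v20, v21, v22, v23.
The nodes whose values change: in4, v1, v2, v3, v4, v5, v6, v8, v9, v10, v11, v12, v14, v15, v18, v20, v21, v22, v23.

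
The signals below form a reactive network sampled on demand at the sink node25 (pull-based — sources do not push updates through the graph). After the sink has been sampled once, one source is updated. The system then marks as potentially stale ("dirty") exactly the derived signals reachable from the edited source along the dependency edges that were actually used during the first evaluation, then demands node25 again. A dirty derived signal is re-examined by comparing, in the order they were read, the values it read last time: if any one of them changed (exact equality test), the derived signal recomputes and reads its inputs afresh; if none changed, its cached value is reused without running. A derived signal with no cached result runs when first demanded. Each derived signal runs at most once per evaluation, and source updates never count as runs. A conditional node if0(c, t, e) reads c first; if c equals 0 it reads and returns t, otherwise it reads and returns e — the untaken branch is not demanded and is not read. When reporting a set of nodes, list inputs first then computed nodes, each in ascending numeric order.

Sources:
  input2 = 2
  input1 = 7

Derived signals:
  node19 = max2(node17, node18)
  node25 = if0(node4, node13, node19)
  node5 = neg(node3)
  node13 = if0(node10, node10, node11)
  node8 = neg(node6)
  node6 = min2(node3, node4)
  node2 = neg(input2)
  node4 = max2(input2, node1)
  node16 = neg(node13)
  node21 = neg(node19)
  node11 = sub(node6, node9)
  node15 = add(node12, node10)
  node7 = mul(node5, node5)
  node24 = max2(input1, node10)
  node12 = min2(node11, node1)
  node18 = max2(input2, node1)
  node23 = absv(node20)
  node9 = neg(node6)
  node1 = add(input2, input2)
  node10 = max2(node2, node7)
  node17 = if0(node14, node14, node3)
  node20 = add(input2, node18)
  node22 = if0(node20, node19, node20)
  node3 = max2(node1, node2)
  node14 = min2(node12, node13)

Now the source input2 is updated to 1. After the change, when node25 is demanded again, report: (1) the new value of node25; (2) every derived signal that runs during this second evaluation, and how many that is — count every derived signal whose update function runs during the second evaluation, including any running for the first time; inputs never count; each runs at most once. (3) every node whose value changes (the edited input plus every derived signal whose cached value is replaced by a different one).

node25 now evaluates to 2.
Run set: node1, node2, node3, node4, node5, node6, node7, node9, node10, node11, node12, node13, node14, node17, node18, node19, node25 (17 run).
Changed values: input2, node1, node2, node3, node4, node5, node6, node7, node9, node10, node11, node12, node13, node14, node17, node18, node19, node25.

Initial pass — values computed on the first demand:
  node1 = add(2, 2) = 4
  node2 = neg(2) = -2
  node3 = max2(4, -2) = 4
  node4 = max2(2, 4) = 4
  node5 = neg(4) = -4
  node6 = min2(4, 4) = 4
  node7 = mul(-4, -4) = 16
  node9 = neg(4) = -4
  node10 = max2(-2, 16) = 16
  node11 = sub(4, -4) = 8
  node12 = min2(8, 4) = 4
  node13 = if0(node10=16 -> else branch node11) = 8
  node14 = min2(4, 8) = 4
  node17 = if0(node14=4 -> else branch node3) = 4
  node18 = max2(2, 4) = 4
  node19 = max2(4, 4) = 4
  node25 = if0(node4=4 -> else branch node19) = 4

Second demand — change propagation:
  node1: re-runs because input2 2->1; input2 2->1; new result 2.
  node2: re-runs because input2 2->1; new result -1.
  node3: re-runs because node1 4->2; node2 -2->-1; new result 2.
  node4: re-runs because input2 2->1; node1 4->2; new result 2.
  node5: re-runs because node3 4->2; new result -2.
  node6: re-runs because node3 4->2; node4 4->2; new result 2.
  node7: re-runs because node5 -4->-2; node5 -4->-2; new result 4.
  node9: re-runs because node6 4->2; new result -2.
  node10: re-runs because node2 -2->-1; node7 16->4; new result 4.
  node11: re-runs because node6 4->2; node9 -4->-2; new result 4.
  node12: re-runs because node11 8->4; node1 4->2; new result 2.
  node13: re-runs because node10 16->4; node11 8->4; new result 4.
  node14: re-runs because node12 4->2; node13 8->4; new result 2.
  node17: re-runs because node14 4->2; node3 4->2; new result 2.
  node18: re-runs because input2 2->1; node1 4->2; new result 2.
  node19: re-runs because node17 4->2; node18 4->2; new result 2.
  node25: re-runs because node4 4->2; node19 4->2; new result 2.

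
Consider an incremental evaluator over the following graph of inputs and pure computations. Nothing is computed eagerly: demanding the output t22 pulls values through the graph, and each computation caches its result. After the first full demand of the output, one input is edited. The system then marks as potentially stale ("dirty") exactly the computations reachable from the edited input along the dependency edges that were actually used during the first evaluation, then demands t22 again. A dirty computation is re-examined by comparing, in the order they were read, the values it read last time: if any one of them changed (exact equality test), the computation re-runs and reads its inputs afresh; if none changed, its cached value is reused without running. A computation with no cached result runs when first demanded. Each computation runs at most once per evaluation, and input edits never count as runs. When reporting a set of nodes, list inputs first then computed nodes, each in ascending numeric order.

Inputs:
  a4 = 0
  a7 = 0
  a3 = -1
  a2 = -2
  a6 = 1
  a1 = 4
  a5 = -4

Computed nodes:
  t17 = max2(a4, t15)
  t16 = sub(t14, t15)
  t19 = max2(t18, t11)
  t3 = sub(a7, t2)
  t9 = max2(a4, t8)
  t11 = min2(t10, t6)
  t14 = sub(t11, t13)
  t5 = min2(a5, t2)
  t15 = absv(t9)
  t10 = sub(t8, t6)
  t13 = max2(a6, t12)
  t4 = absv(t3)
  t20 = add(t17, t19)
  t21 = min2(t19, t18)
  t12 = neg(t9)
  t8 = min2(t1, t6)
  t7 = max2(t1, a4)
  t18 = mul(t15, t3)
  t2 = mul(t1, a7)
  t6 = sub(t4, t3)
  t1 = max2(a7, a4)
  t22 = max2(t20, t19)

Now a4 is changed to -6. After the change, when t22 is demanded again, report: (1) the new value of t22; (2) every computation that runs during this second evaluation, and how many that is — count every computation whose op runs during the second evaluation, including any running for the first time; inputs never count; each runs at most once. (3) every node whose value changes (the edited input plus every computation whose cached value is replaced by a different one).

Initial pass — values computed on the first demand:
  t1 = max2(0, 0) = 0
  t2 = mul(0, 0) = 0
  t3 = sub(0, 0) = 0
  t4 = absv(0) = 0
  t6 = sub(0, 0) = 0
  t8 = min2(0, 0) = 0
  t9 = max2(0, 0) = 0
  t10 = sub(0, 0) = 0
  t11 = min2(0, 0) = 0
  t15 = absv(0) = 0
  t17 = max2(0, 0) = 0
  t18 = mul(0, 0) = 0
  t19 = max2(0, 0) = 0
  t20 = add(0, 0) = 0
  t22 = max2(0, 0) = 0

Second demand — change propagation:
  t1: re-runs because a4 0->-6; new result 0 (unchanged).
  t2: re-examined; everything it read last time is the same (t1 unchanged, a7 unchanged) — cache 0 kept, no run.
  t3: re-examined; everything it read last time is the same (a7 unchanged, t2 unchanged) — cache 0 kept, no run.
  t4: re-examined; everything it read last time is the same (t3 unchanged) — cache 0 kept, no run.
  t6: re-examined; everything it read last time is the same (t4 unchanged, t3 unchanged) — cache 0 kept, no run.
  t8: re-examined; everything it read last time is the same (t1 unchanged, t6 unchanged) — cache 0 kept, no run.
  t9: re-runs because a4 0->-6; new result 0 (unchanged).
  t10: re-examined; everything it read last time is the same (t8 unchanged, t6 unchanged) — cache 0 kept, no run.
  t11: re-examined; everything it read last time is the same (t10 unchanged, t6 unchanged) — cache 0 kept, no run.
  t15: re-examined; everything it read last time is the same (t9 unchanged) — cache 0 kept, no run.
  t17: re-runs because a4 0->-6; new result 0 (unchanged).
  t18: re-examined; everything it read last time is the same (t15 unchanged, t3 unchanged) — cache 0 kept, no run.
  t19: re-examined; everything it read last time is the same (t18 unchanged, t11 unchanged) — cache 0 kept, no run.
  t20: re-examined; everything it read last time is the same (t17 unchanged, t19 unchanged) — cache 0 kept, no run.
  t22: re-examined; everything it read last time is the same (t20 unchanged, t19 unchanged) — cache 0 kept, no run.

The important point: at t2 every value read last time is unchanged, so the dirty flag clears without a run.

t22 now evaluates to 0.
Run set: t1, t9, t17 (3 run).
Changed values: a4.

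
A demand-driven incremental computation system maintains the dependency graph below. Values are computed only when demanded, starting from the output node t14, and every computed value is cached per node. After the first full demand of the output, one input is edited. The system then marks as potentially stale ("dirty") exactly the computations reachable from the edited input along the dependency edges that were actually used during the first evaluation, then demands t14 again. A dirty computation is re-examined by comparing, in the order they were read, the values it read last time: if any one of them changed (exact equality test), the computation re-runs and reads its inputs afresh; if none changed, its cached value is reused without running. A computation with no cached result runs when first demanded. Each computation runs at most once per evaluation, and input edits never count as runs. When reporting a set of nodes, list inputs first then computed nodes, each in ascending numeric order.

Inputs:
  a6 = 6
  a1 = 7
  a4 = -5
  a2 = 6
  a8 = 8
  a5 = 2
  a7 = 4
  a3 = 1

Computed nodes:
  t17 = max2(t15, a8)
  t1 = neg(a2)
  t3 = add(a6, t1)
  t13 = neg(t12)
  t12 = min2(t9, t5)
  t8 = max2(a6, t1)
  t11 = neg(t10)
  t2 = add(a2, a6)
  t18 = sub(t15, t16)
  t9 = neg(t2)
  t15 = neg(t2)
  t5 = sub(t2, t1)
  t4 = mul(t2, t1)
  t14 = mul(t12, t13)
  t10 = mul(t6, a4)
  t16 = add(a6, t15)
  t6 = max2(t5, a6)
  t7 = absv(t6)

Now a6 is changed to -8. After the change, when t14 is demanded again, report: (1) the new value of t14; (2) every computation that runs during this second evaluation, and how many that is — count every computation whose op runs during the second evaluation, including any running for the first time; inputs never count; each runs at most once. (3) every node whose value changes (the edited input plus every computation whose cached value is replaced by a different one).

New value of t14: -4.
Computations that run: t2, t5, t9, t12, t13, t14 — 6 in total.
Values that change: a6, t2, t5, t9, t12, t13, t14.

First evaluation (everything demanded from the output):
  t1 = neg(6) = -6
  t2 = add(6, 6) = 12
  t5 = sub(12, -6) = 18
  t9 = neg(12) = -12
  t12 = min2(-12, 18) = -12
  t13 = neg(-12) = 12
  t14 = mul(-12, 12) = -144

Propagation after the edit:
  t2: runs — a6 6->-8; result -2.
  t5: runs — t2 12->-2; result 4.
  t9: runs — t2 12->-2; result 2.
  t12: runs — t9 -12->2; t5 18->4; result 2.
  t13: runs — t12 -12->2; result -2.
  t14: runs — t12 -12->2; t13 12->-2; result -4.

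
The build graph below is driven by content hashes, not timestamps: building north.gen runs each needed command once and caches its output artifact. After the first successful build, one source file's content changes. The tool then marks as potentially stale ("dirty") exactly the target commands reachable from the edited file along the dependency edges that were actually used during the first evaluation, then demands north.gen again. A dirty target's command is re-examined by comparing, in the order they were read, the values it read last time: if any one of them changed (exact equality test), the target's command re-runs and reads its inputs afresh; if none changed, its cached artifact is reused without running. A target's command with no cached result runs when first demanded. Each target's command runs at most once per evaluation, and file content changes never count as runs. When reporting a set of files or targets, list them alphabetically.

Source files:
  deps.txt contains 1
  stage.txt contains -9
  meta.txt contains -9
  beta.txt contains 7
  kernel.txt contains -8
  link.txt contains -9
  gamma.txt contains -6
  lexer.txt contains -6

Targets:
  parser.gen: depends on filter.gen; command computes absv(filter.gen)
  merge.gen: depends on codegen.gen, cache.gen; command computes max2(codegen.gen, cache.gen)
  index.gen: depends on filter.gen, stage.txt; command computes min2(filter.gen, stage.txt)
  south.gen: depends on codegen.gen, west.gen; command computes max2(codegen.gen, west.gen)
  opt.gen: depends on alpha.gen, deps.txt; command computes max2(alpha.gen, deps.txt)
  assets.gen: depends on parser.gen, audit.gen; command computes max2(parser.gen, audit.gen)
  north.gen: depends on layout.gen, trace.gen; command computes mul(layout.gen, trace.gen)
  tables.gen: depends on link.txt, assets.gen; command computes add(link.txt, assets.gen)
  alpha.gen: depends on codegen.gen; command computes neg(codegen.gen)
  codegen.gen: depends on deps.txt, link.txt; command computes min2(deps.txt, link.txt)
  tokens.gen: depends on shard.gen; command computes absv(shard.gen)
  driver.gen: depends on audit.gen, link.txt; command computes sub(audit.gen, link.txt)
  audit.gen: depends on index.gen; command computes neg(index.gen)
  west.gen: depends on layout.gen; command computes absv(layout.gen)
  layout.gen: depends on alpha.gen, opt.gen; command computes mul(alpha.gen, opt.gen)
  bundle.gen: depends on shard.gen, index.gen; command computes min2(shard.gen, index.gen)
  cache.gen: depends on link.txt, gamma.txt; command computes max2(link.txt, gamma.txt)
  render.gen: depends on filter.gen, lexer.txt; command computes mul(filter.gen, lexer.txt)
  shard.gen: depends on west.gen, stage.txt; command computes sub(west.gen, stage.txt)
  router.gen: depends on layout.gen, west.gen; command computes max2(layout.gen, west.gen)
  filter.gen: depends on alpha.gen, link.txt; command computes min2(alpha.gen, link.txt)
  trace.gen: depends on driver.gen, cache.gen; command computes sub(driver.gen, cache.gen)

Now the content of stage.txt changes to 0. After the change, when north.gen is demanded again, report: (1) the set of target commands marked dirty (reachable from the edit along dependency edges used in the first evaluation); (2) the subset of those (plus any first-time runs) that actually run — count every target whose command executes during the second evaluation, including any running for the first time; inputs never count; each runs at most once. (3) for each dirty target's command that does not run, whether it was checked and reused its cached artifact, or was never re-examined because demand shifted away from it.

Dirty set: audit.gen, driver.gen, index.gen, north.gen, trace.gen.
Run set: index.gen (1 run).
Re-examined without running (cache reused): audit.gen, driver.gen, north.gen, trace.gen.
The important point: index.gen recomputes to an identical value, and the output ends up unchanged.

Initial pass — values computed on the first demand:
  cache.gen = max2(-9, -6) = -6
  codegen.gen = min2(1, -9) = -9
  alpha.gen = neg(-9) = 9
  filter.gen = min2(9, -9) = -9
  index.gen = min2(-9, -9) = -9
  audit.gen = neg(-9) = 9
  driver.gen = sub(9, -9) = 18
  opt.gen = max2(9, 1) = 9
  layout.gen = mul(9, 9) = 81
  trace.gen = sub(18, -6) = 24
  north.gen = mul(81, 24) = 1944

Second demand — change propagation:
  index.gen: re-runs because stage.txt -9->0; new result -9 (unchanged).
  audit.gen: re-examined; everything it read last time is the same (index.gen unchanged) — cache 9 kept, no run.
  driver.gen: re-examined; everything it read last time is the same (audit.gen unchanged, link.txt unchanged) — cache 18 kept, no run.
  trace.gen: re-examined; everything it read last time is the same (driver.gen unchanged, cache.gen unchanged) — cache 24 kept, no run.
  north.gen: re-examined; everything it read last time is the same (layout.gen unchanged, trace.gen unchanged) — cache 1944 kept, no run.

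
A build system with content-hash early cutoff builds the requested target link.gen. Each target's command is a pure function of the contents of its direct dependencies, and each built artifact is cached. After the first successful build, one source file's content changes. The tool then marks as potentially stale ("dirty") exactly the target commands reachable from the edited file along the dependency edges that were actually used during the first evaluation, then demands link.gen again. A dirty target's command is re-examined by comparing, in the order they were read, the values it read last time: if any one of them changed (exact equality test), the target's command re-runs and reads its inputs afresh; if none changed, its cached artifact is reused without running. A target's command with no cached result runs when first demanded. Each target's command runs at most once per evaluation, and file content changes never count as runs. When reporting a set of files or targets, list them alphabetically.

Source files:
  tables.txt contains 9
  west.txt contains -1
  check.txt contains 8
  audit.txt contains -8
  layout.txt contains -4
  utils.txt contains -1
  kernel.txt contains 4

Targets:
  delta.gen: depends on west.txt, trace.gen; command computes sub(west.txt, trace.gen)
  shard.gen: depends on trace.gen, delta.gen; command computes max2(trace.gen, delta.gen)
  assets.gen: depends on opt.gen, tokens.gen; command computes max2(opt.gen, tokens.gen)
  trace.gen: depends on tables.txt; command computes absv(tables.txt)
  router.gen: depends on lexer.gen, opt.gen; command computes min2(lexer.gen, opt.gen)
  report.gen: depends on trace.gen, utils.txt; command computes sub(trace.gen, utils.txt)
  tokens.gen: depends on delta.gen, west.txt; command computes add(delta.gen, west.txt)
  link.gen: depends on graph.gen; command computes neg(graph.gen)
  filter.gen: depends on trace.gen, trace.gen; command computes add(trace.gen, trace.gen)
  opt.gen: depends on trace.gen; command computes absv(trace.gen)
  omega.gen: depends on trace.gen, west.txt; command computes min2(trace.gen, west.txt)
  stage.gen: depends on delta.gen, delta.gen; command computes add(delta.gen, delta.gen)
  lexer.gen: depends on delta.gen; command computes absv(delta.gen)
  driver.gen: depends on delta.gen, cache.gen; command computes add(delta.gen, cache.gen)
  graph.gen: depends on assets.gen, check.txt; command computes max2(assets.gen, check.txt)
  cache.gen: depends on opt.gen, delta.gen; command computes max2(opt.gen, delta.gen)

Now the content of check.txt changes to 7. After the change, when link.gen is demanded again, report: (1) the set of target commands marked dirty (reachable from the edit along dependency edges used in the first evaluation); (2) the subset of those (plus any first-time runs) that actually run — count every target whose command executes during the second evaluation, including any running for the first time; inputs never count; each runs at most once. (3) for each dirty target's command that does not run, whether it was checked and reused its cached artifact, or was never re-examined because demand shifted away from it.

Marked dirty: graph.gen, link.gen.
Target commands that run: graph.gen — 1 in total.
Checked but reused from cache: link.gen.
Key observation: the change is absorbed at graph.gen — it re-runs but produces the same value, and the output's value is unchanged.

First evaluation (everything demanded from the output):
  trace.gen = absv(9) = 9
  delta.gen = sub(-1, 9) = -10
  opt.gen = absv(9) = 9
  tokens.gen = add(-10, -1) = -11
  assets.gen = max2(9, -11) = 9
  graph.gen = max2(9, 8) = 9
  link.gen = neg(9) = -9

Propagation after the edit:
  graph.gen: runs — check.txt 8->7; result 9 (same value as before).
  link.gen: checked — values it read are unchanged (graph.gen unchanged); reused cached -9 without running.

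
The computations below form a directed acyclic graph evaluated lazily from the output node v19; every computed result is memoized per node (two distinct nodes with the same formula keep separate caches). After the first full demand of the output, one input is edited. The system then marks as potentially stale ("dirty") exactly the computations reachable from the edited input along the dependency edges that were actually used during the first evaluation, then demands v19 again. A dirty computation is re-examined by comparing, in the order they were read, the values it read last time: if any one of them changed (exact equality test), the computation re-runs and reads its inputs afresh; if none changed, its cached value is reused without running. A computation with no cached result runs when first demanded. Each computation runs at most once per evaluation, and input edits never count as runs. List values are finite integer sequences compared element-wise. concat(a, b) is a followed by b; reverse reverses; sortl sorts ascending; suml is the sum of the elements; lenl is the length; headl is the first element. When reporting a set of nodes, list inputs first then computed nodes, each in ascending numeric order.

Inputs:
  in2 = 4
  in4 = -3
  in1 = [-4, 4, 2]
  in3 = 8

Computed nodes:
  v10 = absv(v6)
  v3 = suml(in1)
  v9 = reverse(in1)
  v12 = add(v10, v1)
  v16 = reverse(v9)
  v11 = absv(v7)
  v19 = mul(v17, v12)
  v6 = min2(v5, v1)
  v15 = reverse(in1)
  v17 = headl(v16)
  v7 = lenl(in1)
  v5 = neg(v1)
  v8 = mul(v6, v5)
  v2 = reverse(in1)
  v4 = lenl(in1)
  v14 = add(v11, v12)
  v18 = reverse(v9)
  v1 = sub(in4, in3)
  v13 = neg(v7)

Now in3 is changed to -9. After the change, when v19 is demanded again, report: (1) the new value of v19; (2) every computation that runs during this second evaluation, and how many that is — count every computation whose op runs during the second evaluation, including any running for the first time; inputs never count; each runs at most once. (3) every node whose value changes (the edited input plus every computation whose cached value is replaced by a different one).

Demanding v19 again yields -48.
6 computations run: v1, v5, v6, v10, v12, v19.
The nodes whose values change: in3, v1, v5, v6, v10, v12, v19.

First demand of the output computes:
  v1 = sub(-3, 8) = -11
  v5 = neg(-11) = 11
  v6 = min2(11, -11) = -11
  v9 = reverse([-4, 4, 2]) = [2, 4, -4]
  v10 = absv(-11) = 11
  v12 = add(11, -11) = 0
  v16 = reverse([2, 4, -4]) = [-4, 4, 2]
  v17 = headl([-4, 4, 2]) = -4
  v19 = mul(-4, 0) = 0

After the edit, cleaning proceeds:
  v1: a read changed (in3 8->-9) — executes, giving 6.
  v5: a read changed (v1 -11->6) — executes, giving -6.
  v6: a read changed (v5 11->-6; v1 -11->6) — executes, giving -6.
  v10: a read changed (v6 -11->-6) — executes, giving 6.
  v12: a read changed (v10 11->6; v1 -11->6) — executes, giving 12.
  v19: a read changed (v12 0->12) — executes, giving -48.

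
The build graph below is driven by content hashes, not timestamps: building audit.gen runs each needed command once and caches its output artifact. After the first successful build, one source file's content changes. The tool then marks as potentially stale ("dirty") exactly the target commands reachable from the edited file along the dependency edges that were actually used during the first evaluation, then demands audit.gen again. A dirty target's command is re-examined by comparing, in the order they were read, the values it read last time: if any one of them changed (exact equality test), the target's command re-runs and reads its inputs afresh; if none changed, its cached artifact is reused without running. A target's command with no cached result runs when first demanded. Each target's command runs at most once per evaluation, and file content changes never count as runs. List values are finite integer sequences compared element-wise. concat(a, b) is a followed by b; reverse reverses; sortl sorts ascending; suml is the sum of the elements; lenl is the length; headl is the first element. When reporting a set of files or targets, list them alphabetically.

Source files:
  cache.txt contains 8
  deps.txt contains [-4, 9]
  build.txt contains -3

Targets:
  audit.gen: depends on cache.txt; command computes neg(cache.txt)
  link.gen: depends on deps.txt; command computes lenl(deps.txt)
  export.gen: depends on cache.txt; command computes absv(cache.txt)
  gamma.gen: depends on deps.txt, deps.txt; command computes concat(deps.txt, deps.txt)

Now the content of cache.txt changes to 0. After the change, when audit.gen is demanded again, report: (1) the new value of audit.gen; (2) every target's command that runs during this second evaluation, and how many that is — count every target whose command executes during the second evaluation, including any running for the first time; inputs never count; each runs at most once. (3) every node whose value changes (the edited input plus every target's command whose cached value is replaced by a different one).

audit.gen now evaluates to 0.
Run set: audit.gen (1 run).
Changed values: audit.gen, cache.txt.

Initial pass — values computed on the first demand:
  audit.gen = neg(8) = -8

Second demand — change propagation:
  audit.gen: re-runs because cache.txt 8->0; new result 0.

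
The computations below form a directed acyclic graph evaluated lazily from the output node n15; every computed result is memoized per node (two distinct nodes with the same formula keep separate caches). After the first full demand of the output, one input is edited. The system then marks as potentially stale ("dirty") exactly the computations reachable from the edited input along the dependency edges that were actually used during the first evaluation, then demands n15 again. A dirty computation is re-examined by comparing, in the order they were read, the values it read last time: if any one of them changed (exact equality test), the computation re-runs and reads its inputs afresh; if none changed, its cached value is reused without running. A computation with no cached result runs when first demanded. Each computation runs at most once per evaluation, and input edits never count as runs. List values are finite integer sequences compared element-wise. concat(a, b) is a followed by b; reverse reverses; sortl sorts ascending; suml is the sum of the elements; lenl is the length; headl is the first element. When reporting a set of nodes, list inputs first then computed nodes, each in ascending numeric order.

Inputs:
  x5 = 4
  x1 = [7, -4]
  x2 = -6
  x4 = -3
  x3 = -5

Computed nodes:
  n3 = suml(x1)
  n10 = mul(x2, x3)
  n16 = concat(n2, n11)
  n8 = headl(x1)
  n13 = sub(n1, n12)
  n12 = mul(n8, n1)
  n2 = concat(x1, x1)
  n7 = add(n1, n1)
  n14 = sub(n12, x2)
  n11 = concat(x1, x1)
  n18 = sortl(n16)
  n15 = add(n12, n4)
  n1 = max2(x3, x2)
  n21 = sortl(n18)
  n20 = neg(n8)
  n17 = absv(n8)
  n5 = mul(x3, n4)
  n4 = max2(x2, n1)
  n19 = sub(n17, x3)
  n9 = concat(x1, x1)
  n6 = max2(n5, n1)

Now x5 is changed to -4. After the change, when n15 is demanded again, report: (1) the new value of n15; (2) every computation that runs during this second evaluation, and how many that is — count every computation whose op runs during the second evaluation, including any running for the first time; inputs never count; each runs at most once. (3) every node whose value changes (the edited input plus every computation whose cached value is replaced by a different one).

Demanding n15 again yields -40.
0 computations run: none.
The nodes whose values change: x5.
Note the shortcut — nothing in the graph depends on x5 at all, so no recomputation happens.

First demand of the output computes:
  n1 = max2(-5, -6) = -5
  n4 = max2(-6, -5) = -5
  n8 = headl([7, -4]) = 7
  n12 = mul(7, -5) = -35
  n15 = add(-35, -5) = -40

After the edit, cleaning proceeds:
  no node depends on x5 at all; the second demand re-runs nothing.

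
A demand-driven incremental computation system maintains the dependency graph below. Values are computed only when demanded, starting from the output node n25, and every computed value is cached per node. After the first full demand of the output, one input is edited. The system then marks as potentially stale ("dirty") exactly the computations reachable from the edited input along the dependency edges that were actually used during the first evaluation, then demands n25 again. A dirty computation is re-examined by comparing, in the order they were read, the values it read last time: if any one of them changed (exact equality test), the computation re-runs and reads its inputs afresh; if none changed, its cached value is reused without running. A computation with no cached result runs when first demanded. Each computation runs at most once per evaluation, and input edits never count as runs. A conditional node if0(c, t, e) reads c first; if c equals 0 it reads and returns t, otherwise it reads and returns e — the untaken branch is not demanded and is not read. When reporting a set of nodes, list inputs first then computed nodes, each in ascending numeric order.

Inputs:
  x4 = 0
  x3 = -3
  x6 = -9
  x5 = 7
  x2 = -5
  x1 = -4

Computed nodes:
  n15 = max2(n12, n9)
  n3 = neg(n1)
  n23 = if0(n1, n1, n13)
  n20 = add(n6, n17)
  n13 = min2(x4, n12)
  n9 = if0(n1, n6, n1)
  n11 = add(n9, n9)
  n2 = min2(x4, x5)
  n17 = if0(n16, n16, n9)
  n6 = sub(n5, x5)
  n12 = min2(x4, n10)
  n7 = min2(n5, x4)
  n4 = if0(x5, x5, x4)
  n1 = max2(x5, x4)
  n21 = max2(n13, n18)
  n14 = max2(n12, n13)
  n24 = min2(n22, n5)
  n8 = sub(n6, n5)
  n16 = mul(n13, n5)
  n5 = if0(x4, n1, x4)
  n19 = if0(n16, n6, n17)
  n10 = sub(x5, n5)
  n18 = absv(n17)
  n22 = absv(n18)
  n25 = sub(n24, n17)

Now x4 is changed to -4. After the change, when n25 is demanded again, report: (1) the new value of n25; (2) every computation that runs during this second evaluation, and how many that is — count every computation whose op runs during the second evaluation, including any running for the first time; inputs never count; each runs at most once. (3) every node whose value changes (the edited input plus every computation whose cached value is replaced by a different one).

First evaluation (everything demanded from the output):
  n1 = max2(7, 0) = 7
  n5 = if0(x4=0 -> then branch n1) = 7
  n10 = sub(7, 7) = 0
  n12 = min2(0, 0) = 0
  n13 = min2(0, 0) = 0
  n16 = mul(0, 7) = 0
  n17 = if0(n16=0 -> then branch n16) = 0
  n18 = absv(0) = 0
  n22 = absv(0) = 0
  n24 = min2(0, 7) = 0
  n25 = sub(0, 0) = 0

Propagation after the edit:
  n1: runs — x4 0->-4; result 7 (same value as before).
  n5: runs — x4 0->-4; result -4.
  n9: demanded for the first time — runs, produces 7.
  n10: runs — n5 7->-4; result 11.
  n12: runs — x4 0->-4; n10 0->11; result -4.
  n13: runs — x4 0->-4; n12 0->-4; result -4.
  n16: runs — n13 0->-4; n5 7->-4; result 16.
  n17: runs — n16 0->16; n16 0->16; result 7.
  n18: runs — n17 0->7; result 7.
  n22: runs — n18 0->7; result 7.
  n24: runs — n22 0->7; n5 7->-4; result -4.
  n25: runs — n24 0->-4; n17 0->7; result -11.

Key observation: a condition flipped, so demand reaches new nodes — n9 runs for the first time.

New value of n25: -11.
Computations that run: n1, n5, n9, n10, n12, n13, n16, n17, n18, n22, n24, n25 — 12 in total.
Values that change: x4, n5, n10, n12, n13, n16, n17, n18, n22, n24, n25.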